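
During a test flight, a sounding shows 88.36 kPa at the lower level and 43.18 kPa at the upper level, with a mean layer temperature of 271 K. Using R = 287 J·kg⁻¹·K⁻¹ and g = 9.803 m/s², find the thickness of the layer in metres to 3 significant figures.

Δz ≈ 5680 m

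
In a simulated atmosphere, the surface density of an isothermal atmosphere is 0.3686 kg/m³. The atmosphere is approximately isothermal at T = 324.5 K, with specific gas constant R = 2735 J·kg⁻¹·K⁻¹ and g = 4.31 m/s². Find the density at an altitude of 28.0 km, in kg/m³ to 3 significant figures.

ρ ≈ 0.322 kg/m³

Scale height: H = RT/g = 2735 × 324.5 / 4.31 = 205920 m.
In an isothermal atmosphere, density decays like pressure: ρ = ρ₀ exp(−z/H).
z/H = 28000/205920 = 0.13598; exp(−0.13598) = 0.87286.
ρ = 0.3686 × 0.87286 = 0.32174 kg/m³.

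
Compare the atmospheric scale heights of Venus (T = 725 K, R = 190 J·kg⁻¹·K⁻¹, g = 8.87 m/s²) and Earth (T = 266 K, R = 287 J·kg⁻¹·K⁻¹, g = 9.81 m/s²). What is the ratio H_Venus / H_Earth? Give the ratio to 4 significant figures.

H_Venus/H_Earth ≈ 1.996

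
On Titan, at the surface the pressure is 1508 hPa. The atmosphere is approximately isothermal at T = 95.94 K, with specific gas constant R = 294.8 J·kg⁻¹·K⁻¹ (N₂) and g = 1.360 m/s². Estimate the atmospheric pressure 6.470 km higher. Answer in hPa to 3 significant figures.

P ≈ 1100 hPa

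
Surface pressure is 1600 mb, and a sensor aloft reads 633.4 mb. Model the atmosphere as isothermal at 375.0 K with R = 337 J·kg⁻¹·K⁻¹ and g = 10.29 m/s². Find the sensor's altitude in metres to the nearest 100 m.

Scale height: H = RT/g = 337 × 375.0 / 10.29 = 12281 m.
Invert the barometric formula: z = H ln(P₀/P).
P₀/P = 1600/633.4 = 2.5260; ln(2.5260) = 0.92664.
z = 12281 × 0.92664 = 11380 m.

z ≈ 11400 m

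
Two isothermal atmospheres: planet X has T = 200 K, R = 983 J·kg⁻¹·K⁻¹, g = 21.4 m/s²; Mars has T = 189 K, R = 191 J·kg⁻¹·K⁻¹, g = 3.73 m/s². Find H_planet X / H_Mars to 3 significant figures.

H = RT/g for each body.
H_planet X = 983 × 200 / 21.4 = 9186.9 m.
H_Mars = 191 × 189 / 3.73 = 9678.0 m.
H_planet X/H_Mars = 9186.9/9678.0 = 0.94926.

H_planet X/H_Mars ≈ 0.949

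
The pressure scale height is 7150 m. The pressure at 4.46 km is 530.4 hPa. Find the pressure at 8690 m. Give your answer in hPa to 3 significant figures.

P ≈ 294 hPa

Between two levels, P₂ = P₁ exp(−Δz/H) with Δz = z₂ − z₁.
Δz = 8690.0 − 4460.0 = 4230.0 m; Δz/H = 4230.0/7150.0 = 0.59161.
P₂ = 530.4 × exp(−0.59161) = 530.4 × 0.55344 = 293.54 hPa.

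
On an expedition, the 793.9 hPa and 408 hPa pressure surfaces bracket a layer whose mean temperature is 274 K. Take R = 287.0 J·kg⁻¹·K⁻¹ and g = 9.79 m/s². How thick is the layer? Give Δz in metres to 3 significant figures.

Hypsometric equation: Δz = (R T̄/g) ln(P₁/P₂).
R T̄/g = 287.0 × 274 / 9.79 = 8032.5 m.
ln(793.9/408) = ln(1.9458) = 0.66567.
Δz = 8032.5 × 0.66567 = 5347.0 m.

Δz ≈ 5350 m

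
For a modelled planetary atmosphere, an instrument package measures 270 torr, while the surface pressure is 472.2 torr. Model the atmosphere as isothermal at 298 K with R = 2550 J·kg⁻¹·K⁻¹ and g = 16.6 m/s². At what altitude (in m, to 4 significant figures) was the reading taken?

z ≈ 25590 m

Scale height: H = RT/g = 2550 × 298 / 16.6 = 45777 m.
Invert the barometric formula: z = H ln(P₀/P).
P₀/P = 472.2/270 = 1.7489; ln(1.7489) = 0.55899.
z = 45777 × 0.55899 = 25589 m.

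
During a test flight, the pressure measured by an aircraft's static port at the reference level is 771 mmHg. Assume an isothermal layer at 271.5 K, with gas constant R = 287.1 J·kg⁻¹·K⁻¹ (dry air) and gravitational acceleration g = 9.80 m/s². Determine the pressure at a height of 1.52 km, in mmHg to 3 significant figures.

P ≈ 637 mmHg

Scale height: H = RT/g = 287.1 × 271.5 / 9.80 = 7953.8 m.
Barometric formula: P = P₀ exp(−z/H).
z/H = 1520.0/7953.8 = 0.19110; exp(−0.19110) = 0.82605.
P = 771 × 0.82605 = 636.88 mmHg.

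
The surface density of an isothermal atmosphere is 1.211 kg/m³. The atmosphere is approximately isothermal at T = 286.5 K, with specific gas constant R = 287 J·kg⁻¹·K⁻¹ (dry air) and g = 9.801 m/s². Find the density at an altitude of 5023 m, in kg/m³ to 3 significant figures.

Scale height: H = RT/g = 287 × 286.5 / 9.801 = 8389.5 m.
In an isothermal atmosphere, density decays like pressure: ρ = ρ₀ exp(−z/H).
z/H = 5023.0/8389.5 = 0.59872; exp(−0.59872) = 0.54951.
ρ = 1.211 × 0.54951 = 0.66546 kg/m³.

ρ ≈ 0.665 kg/m³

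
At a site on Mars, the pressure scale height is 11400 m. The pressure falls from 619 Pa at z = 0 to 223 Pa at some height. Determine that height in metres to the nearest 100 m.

Invert the barometric formula: z = H ln(P₀/P).
P₀/P = 619/223 = 2.7758; ln(2.7758) = 1.0209.
z = 11400 × 1.0209 = 11638 m.

z ≈ 11600 m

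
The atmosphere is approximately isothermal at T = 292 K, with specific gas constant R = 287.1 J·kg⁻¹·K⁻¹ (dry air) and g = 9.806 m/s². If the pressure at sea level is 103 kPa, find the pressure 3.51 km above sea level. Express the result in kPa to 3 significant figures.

P ≈ 68.3 kPa

Scale height: H = RT/g = 287.1 × 292 / 9.806 = 8549.2 m.
Barometric formula: P = P₀ exp(−z/H).
z/H = 3510.0/8549.2 = 0.41056; exp(−0.41056) = 0.66328.
P = 103 × 0.66328 = 68.318 kPa.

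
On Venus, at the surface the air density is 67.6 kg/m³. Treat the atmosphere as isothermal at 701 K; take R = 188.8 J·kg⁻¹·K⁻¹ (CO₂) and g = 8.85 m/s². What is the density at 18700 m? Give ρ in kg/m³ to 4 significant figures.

ρ ≈ 19.36 kg/m³

Scale height: H = RT/g = 188.8 × 701 / 8.85 = 14955 m.
In an isothermal atmosphere, density decays like pressure: ρ = ρ₀ exp(−z/H).
z/H = 18700/14955 = 1.2504; exp(−1.2504) = 0.28639.
ρ = 67.6 × 0.28639 = 19.360 kg/m³.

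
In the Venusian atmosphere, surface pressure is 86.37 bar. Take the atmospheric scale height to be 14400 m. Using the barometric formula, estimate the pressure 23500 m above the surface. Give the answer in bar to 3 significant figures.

P ≈ 16.9 bar

Barometric formula: P = P₀ exp(−z/H).
z/H = 23500/14400 = 1.6319; exp(−1.6319) = 0.19556.
P = 86.37 × 0.19556 = 16.891 bar.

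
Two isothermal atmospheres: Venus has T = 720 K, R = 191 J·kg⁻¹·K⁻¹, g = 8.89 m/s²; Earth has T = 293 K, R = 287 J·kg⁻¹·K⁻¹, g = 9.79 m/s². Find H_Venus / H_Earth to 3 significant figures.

H = RT/g for each body.
H_Venus = 191 × 720 / 8.89 = 15469 m.
H_Earth = 287 × 293 / 9.79 = 8589.5 m.
H_Venus/H_Earth = 15469/8589.5 = 1.8009.

H_Venus/H_Earth ≈ 1.80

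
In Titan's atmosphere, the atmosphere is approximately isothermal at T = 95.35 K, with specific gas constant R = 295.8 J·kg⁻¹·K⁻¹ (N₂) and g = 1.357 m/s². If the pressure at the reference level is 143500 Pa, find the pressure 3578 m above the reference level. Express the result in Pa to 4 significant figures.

Scale height: H = RT/g = 295.8 × 95.35 / 1.357 = 20784 m.
Barometric formula: P = P₀ exp(−z/H).
z/H = 3578.0/20784 = 0.17215; exp(−0.17215) = 0.84185.
P = 143500 × 0.84185 = 120810 Pa.

P ≈ 120800 Pa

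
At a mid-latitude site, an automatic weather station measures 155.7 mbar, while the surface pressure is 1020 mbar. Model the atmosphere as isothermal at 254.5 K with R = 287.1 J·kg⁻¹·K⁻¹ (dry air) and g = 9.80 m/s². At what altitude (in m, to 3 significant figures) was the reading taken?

z ≈ 14000 m

Scale height: H = RT/g = 287.1 × 254.5 / 9.80 = 7455.8 m.
Invert the barometric formula: z = H ln(P₀/P).
P₀/P = 1020/155.7 = 6.5511; ln(6.5511) = 1.8796.
z = 7455.8 × 1.8796 = 14014 m.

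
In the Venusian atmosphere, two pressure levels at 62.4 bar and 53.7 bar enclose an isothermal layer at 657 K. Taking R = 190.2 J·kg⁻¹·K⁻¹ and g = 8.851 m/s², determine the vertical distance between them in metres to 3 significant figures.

Δz ≈ 2120 m

Hypsometric equation: Δz = (R T̄/g) ln(P₁/P₂).
R T̄/g = 190.2 × 657 / 8.851 = 14118 m.
ln(62.4/53.7) = ln(1.1620) = 0.15014.
Δz = 14118 × 0.15014 = 2119.7 m.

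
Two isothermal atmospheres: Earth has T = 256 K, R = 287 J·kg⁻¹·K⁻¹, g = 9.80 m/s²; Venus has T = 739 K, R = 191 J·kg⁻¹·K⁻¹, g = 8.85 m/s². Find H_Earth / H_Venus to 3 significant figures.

H = RT/g for each body.
H_Earth = 287 × 256 / 9.80 = 7497.1 m.
H_Venus = 191 × 739 / 8.85 = 15949 m.
H_Earth/H_Venus = 7497.1/15949 = 0.47007.

H_Earth/H_Venus ≈ 0.470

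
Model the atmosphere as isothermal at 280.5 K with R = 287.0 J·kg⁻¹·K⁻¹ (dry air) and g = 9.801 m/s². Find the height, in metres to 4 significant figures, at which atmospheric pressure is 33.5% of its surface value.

Scale height: H = RT/g = 287.0 × 280.5 / 9.801 = 8213.8 m.
Set P/P₀ = exp(−z/H) = 0.335, so z = −H ln(0.335).
−ln(0.335) = 1.0936; z = 8213.8 × 1.0936 = 8982.6 m.

z ≈ 8983 m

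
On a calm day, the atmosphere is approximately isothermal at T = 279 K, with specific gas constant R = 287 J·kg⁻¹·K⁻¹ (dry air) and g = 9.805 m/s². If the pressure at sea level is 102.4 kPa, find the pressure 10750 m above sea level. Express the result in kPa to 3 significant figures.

Scale height: H = RT/g = 287 × 279 / 9.805 = 8166.5 m.
Barometric formula: P = P₀ exp(−z/H).
z/H = 10750/8166.5 = 1.3164; exp(−1.3164) = 0.26810.
P = 102.4 × 0.26810 = 27.453 kPa.

P ≈ 27.5 kPa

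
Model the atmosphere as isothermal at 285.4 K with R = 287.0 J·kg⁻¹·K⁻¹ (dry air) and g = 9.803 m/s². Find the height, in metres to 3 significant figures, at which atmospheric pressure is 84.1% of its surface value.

z ≈ 1450 m

Scale height: H = RT/g = 287.0 × 285.4 / 9.803 = 8355.6 m.
Set P/P₀ = exp(−z/H) = 0.841, so z = −H ln(0.841).
−ln(0.841) = 0.17316; z = 8355.6 × 0.17316 = 1446.9 m.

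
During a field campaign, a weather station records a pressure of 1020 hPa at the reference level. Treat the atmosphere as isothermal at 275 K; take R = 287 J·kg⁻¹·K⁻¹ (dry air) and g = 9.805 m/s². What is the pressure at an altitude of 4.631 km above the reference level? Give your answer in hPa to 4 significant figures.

P ≈ 573.8 hPa

Scale height: H = RT/g = 287 × 275 / 9.805 = 8049.5 m.
Barometric formula: P = P₀ exp(−z/H).
z/H = 4631.0/8049.5 = 0.57532; exp(−0.57532) = 0.56252.
P = 1020 × 0.56252 = 573.77 hPa.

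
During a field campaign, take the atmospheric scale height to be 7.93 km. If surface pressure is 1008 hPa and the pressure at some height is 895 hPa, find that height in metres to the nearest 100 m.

Invert the barometric formula: z = H ln(P₀/P).
P₀/P = 1008/895 = 1.1263; ln(1.1263) = 0.11894.
z = 7930.0 × 0.11894 = 943.19 m.

z ≈ 900 m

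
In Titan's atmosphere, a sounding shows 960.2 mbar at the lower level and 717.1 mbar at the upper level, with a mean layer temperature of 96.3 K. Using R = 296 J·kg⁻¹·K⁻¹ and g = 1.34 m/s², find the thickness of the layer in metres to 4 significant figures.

Δz ≈ 6210 m

Hypsometric equation: Δz = (R T̄/g) ln(P₁/P₂).
R T̄/g = 296 × 96.3 / 1.34 = 21272 m.
ln(960.2/717.1) = ln(1.3390) = 0.29192.
Δz = 21272 × 0.29192 = 6209.7 m.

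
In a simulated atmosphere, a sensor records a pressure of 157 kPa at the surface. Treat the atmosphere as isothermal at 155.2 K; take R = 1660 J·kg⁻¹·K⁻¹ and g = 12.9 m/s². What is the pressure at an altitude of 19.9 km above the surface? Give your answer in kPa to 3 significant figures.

Scale height: H = RT/g = 1660 × 155.2 / 12.9 = 19971 m.
Barometric formula: P = P₀ exp(−z/H).
z/H = 19900/19971 = 0.99644; exp(−0.99644) = 0.36919.
P = 157 × 0.36919 = 57.963 kPa.

P ≈ 58.0 kPa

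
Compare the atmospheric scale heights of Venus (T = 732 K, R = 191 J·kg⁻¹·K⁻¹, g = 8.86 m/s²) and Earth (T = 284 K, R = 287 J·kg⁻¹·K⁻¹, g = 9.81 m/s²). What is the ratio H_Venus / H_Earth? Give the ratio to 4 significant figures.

H_Venus/H_Earth ≈ 1.899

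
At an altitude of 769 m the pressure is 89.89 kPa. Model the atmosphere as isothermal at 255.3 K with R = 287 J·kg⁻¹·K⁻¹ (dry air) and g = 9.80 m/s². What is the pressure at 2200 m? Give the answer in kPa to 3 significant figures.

Scale height: H = RT/g = 287 × 255.3 / 9.80 = 7476.6 m.
Between two levels, P₂ = P₁ exp(−Δz/H) with Δz = z₂ − z₁.
Δz = 2200.0 − 769.00 = 1431.0 m; Δz/H = 1431.0/7476.6 = 0.19140.
P₂ = 89.89 × exp(−0.19140) = 89.89 × 0.82580 = 74.231 kPa.

P ≈ 74.2 kPa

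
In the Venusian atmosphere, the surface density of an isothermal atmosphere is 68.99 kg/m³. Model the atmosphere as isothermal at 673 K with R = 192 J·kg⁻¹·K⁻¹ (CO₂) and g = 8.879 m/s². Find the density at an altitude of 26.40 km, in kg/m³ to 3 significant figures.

Scale height: H = RT/g = 192 × 673 / 8.879 = 14553 m.
In an isothermal atmosphere, density decays like pressure: ρ = ρ₀ exp(−z/H).
z/H = 26400/14553 = 1.8141; exp(−1.8141) = 0.16298.
ρ = 68.99 × 0.16298 = 11.244 kg/m³.

ρ ≈ 11.2 kg/m³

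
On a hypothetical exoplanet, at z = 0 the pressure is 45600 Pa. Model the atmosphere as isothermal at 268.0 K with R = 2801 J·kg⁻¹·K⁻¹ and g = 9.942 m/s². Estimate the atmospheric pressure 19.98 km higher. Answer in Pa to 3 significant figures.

P ≈ 35000 Pa

Scale height: H = RT/g = 2801 × 268.0 / 9.942 = 75505 m.
Barometric formula: P = P₀ exp(−z/H).
z/H = 19980/75505 = 0.26462; exp(−0.26462) = 0.76750.
P = 45600 × 0.76750 = 34998 Pa.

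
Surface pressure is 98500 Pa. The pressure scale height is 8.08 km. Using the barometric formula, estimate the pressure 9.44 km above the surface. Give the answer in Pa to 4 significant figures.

Barometric formula: P = P₀ exp(−z/H).
z/H = 9440.0/8080.0 = 1.1683; exp(−1.1683) = 0.31090.
P = 98500 × 0.31090 = 30624 Pa.

P ≈ 30620 Pa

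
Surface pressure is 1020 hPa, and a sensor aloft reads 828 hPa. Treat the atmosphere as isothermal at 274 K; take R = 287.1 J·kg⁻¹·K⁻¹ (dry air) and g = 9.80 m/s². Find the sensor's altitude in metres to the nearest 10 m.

z ≈ 1670 m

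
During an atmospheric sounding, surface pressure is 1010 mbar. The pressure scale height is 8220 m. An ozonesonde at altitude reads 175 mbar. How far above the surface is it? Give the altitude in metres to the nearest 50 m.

z ≈ 14400 m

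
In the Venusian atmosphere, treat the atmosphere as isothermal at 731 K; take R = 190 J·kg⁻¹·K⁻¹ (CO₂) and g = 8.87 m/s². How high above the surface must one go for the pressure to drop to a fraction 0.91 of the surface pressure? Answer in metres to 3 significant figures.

z ≈ 1480 m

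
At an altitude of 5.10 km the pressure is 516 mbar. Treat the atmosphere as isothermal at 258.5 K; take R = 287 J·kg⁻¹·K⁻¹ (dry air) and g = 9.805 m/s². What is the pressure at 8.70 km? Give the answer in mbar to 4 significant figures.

P ≈ 320.6 mbar

Scale height: H = RT/g = 287 × 258.5 / 9.805 = 7566.5 m.
Between two levels, P₂ = P₁ exp(−Δz/H) with Δz = z₂ − z₁.
Δz = 8700.0 − 5100.0 = 3600.0 m; Δz/H = 3600.0/7566.5 = 0.47578.
P₂ = 516 × exp(−0.47578) = 516 × 0.62140 = 320.64 mbar.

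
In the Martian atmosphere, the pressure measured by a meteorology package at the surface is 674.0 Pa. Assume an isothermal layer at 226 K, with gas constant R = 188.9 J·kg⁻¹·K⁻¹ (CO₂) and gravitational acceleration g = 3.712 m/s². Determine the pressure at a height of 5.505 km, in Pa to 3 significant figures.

Scale height: H = RT/g = 188.9 × 226 / 3.712 = 11501 m.
Barometric formula: P = P₀ exp(−z/H).
z/H = 5505.0/11501 = 0.47865; exp(−0.47865) = 0.61962.
P = 674.0 × 0.61962 = 417.62 Pa.

P ≈ 418 Pa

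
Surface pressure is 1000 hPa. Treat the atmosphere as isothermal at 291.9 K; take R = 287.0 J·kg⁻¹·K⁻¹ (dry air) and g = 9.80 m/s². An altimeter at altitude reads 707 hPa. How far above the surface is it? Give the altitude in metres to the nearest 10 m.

Scale height: H = RT/g = 287.0 × 291.9 / 9.80 = 8548.5 m.
Invert the barometric formula: z = H ln(P₀/P).
P₀/P = 1000/707 = 1.4144; ln(1.4144) = 0.34671.
z = 8548.5 × 0.34671 = 2963.9 m.

z ≈ 2960 m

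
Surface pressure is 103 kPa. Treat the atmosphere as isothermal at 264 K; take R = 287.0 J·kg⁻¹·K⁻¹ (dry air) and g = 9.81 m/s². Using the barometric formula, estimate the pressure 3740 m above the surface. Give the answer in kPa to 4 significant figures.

P ≈ 63.47 kPa

Scale height: H = RT/g = 287.0 × 264 / 9.81 = 7723.5 m.
Barometric formula: P = P₀ exp(−z/H).
z/H = 3740.0/7723.5 = 0.48424; exp(−0.48424) = 0.61617.
P = 103 × 0.61617 = 63.466 kPa.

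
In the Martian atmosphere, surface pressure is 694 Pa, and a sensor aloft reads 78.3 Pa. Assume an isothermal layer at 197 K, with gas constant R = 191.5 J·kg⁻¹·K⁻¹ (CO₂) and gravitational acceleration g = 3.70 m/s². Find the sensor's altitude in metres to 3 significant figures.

Scale height: H = RT/g = 191.5 × 197 / 3.70 = 10196 m.
Invert the barometric formula: z = H ln(P₀/P).
P₀/P = 694/78.3 = 8.8633; ln(8.8633) = 2.1819.
z = 10196 × 2.1819 = 22247 m.

z ≈ 22200 m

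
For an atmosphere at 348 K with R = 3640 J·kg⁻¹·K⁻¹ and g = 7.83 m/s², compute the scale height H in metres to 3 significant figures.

The scale height of an isothermal atmosphere is H = RT/g.
H = 3640 × 348 / 7.83 = 1266700/7.83 = 161780 m.

H ≈ 162000 m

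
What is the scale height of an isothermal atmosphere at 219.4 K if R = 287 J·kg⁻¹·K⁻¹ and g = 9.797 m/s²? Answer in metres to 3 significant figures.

H ≈ 6430 m

The scale height of an isothermal atmosphere is H = RT/g.
H = 287 × 219.4 / 9.797 = 62968/9.797 = 6427.3 m.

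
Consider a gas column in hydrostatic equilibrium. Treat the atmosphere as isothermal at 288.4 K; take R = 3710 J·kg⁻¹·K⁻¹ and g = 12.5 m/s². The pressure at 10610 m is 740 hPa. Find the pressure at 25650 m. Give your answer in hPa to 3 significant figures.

P ≈ 621 hPa

Scale height: H = RT/g = 3710 × 288.4 / 12.5 = 85597 m.
Between two levels, P₂ = P₁ exp(−Δz/H) with Δz = z₂ − z₁.
Δz = 25650 − 10610 = 15040 m; Δz/H = 15040/85597 = 0.17571.
P₂ = 740 × exp(−0.17571) = 740 × 0.83886 = 620.76 hPa.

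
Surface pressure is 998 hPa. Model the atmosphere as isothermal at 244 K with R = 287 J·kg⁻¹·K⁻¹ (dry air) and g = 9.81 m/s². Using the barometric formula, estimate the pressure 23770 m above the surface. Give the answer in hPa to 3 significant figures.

P ≈ 35.7 hPa

Scale height: H = RT/g = 287 × 244 / 9.81 = 7138.4 m.
Barometric formula: P = P₀ exp(−z/H).
z/H = 23770/7138.4 = 3.3299; exp(−3.3299) = 0.035797.
P = 998 × 0.035797 = 35.725 hPa.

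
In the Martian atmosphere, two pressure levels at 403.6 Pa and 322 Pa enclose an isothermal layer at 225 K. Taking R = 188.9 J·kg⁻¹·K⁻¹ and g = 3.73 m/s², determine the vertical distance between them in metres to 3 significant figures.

Hypsometric equation: Δz = (R T̄/g) ln(P₁/P₂).
R T̄/g = 188.9 × 225 / 3.73 = 11395 m.
ln(403.6/322) = ln(1.2534) = 0.22586.
Δz = 11395 × 0.22586 = 2573.7 m.

Δz ≈ 2570 m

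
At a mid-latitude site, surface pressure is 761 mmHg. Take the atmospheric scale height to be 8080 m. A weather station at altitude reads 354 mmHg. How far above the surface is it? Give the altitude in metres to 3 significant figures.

z ≈ 6180 m

Invert the barometric formula: z = H ln(P₀/P).
P₀/P = 761/354 = 2.1497; ln(2.1497) = 0.76533.
z = 8080.0 × 0.76533 = 6183.9 m.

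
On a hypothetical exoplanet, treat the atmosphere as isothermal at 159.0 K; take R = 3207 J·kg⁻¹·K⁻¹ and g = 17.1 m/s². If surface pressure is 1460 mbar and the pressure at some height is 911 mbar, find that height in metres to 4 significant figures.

Scale height: H = RT/g = 3207 × 159.0 / 17.1 = 29819 m.
Invert the barometric formula: z = H ln(P₀/P).
P₀/P = 1460/911 = 1.6026; ln(1.6026) = 0.47163.
z = 29819 × 0.47163 = 14064 m.

z ≈ 14060 m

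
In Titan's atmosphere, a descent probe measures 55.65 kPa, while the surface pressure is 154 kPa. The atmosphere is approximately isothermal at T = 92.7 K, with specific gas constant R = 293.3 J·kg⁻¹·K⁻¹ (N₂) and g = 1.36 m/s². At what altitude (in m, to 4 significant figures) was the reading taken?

z ≈ 20350 m

Scale height: H = RT/g = 293.3 × 92.7 / 1.36 = 19992 m.
Invert the barometric formula: z = H ln(P₀/P).
P₀/P = 154/55.65 = 2.7673; ln(2.7673) = 1.0179.
z = 19992 × 1.0179 = 20350 m.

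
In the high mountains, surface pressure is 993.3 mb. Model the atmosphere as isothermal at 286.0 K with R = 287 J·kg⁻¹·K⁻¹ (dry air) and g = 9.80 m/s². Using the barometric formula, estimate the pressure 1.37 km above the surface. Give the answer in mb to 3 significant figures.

P ≈ 843 mb

Scale height: H = RT/g = 287 × 286.0 / 9.80 = 8375.7 m.
Barometric formula: P = P₀ exp(−z/H).
z/H = 1370.0/8375.7 = 0.16357; exp(−0.16357) = 0.84911.
P = 993.3 × 0.84911 = 843.42 mb.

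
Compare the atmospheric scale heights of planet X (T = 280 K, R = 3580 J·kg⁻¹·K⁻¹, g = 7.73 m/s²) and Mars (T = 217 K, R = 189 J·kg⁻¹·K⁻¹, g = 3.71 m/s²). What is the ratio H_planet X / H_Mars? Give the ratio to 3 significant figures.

H = RT/g for each body.
H_planet X = 3580 × 280 / 7.73 = 129680 m.
H_Mars = 189 × 217 / 3.71 = 11055 m.
H_planet X/H_Mars = 129680/11055 = 11.730.

H_planet X/H_Mars ≈ 11.7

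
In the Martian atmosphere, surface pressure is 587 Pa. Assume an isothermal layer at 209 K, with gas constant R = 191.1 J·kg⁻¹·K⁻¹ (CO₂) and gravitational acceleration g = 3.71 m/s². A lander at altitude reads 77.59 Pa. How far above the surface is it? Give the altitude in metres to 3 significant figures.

z ≈ 21800 m

Scale height: H = RT/g = 191.1 × 209 / 3.71 = 10765 m.
Invert the barometric formula: z = H ln(P₀/P).
P₀/P = 587/77.59 = 7.5654; ln(7.5654) = 2.0236.
z = 10765 × 2.0236 = 21784 m.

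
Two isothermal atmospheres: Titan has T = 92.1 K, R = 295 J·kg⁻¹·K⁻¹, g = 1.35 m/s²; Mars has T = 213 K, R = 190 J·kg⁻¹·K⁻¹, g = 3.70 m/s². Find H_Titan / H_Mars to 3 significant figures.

H = RT/g for each body.
H_Titan = 295 × 92.1 / 1.35 = 20126 m.
H_Mars = 190 × 213 / 3.70 = 10938 m.
H_Titan/H_Mars = 20126/10938 = 1.8400.

H_Titan/H_Mars ≈ 1.84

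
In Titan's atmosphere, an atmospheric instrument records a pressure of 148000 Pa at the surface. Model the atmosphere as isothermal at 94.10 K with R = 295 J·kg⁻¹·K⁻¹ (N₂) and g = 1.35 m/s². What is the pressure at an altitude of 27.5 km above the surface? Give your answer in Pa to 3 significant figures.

Scale height: H = RT/g = 295 × 94.10 / 1.35 = 20563 m.
Barometric formula: P = P₀ exp(−z/H).
z/H = 27500/20563 = 1.3374; exp(−1.3374) = 0.26253.
P = 148000 × 0.26253 = 38854 Pa.

P ≈ 38900 Pa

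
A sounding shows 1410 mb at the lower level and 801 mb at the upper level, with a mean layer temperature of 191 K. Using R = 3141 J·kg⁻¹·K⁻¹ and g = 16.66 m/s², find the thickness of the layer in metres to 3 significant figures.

Hypsometric equation: Δz = (R T̄/g) ln(P₁/P₂).
R T̄/g = 3141 × 191 / 16.66 = 36010 m.
ln(1410/801) = ln(1.7603) = 0.56548.
Δz = 36010 × 0.56548 = 20363 m.

Δz ≈ 20400 m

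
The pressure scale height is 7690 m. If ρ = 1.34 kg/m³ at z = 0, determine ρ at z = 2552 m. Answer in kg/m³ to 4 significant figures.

In an isothermal atmosphere, density decays like pressure: ρ = ρ₀ exp(−z/H).
z/H = 2552.0/7690.0 = 0.33186; exp(−0.33186) = 0.71759.
ρ = 1.34 × 0.71759 = 0.96157 kg/m³.

ρ ≈ 0.9616 kg/m³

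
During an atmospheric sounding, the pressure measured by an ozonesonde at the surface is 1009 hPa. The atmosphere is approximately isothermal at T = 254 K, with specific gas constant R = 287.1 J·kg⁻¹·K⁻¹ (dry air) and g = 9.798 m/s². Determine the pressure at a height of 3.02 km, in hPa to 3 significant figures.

P ≈ 672 hPa

Scale height: H = RT/g = 287.1 × 254 / 9.798 = 7442.7 m.
Barometric formula: P = P₀ exp(−z/H).
z/H = 3020.0/7442.7 = 0.40577; exp(−0.40577) = 0.66646.
P = 1009 × 0.66646 = 672.46 hPa.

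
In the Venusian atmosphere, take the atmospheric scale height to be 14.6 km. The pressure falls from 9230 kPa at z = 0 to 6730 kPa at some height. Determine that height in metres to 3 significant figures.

Invert the barometric formula: z = H ln(P₀/P).
P₀/P = 9230/6730 = 1.3715; ln(1.3715) = 0.31591.
z = 14600 × 0.31591 = 4612.3 m.

z ≈ 4610 m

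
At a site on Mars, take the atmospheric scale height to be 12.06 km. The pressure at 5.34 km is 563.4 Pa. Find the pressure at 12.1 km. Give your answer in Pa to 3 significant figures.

P ≈ 322 Pa

Between two levels, P₂ = P₁ exp(−Δz/H) with Δz = z₂ − z₁.
Δz = 12100 − 5340.0 = 6760.0 m; Δz/H = 6760.0/12060 = 0.56053.
P₂ = 563.4 × exp(−0.56053) = 563.4 × 0.57091 = 321.65 Pa.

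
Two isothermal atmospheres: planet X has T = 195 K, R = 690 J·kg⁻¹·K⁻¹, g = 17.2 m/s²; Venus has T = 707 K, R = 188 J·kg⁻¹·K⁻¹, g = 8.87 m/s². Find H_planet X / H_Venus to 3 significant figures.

H = RT/g for each body.
H_planet X = 690 × 195 / 17.2 = 7822.7 m.
H_Venus = 188 × 707 / 8.87 = 14985 m.
H_planet X/H_Venus = 7822.7/14985 = 0.52204.

H_planet X/H_Venus ≈ 0.522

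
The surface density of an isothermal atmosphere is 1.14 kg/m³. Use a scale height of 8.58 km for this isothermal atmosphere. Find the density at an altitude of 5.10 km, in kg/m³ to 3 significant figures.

ρ ≈ 0.629 kg/m³

In an isothermal atmosphere, density decays like pressure: ρ = ρ₀ exp(−z/H).
z/H = 5100.0/8580.0 = 0.59441; exp(−0.59441) = 0.55189.
ρ = 1.14 × 0.55189 = 0.62915 kg/m³.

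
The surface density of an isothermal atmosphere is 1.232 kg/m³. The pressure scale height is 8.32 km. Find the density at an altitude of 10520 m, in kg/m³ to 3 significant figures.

In an isothermal atmosphere, density decays like pressure: ρ = ρ₀ exp(−z/H).
z/H = 10520/8320.0 = 1.2644; exp(−1.2644) = 0.28241.
ρ = 1.232 × 0.28241 = 0.34793 kg/m³.

ρ ≈ 0.348 kg/m³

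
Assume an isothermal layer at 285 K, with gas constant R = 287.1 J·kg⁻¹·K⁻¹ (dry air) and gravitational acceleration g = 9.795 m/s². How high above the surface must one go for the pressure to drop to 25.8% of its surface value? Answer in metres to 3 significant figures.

z ≈ 11300 m

Scale height: H = RT/g = 287.1 × 285 / 9.795 = 8353.6 m.
Set P/P₀ = exp(−z/H) = 0.258, so z = −H ln(0.258).
−ln(0.258) = 1.3548; z = 8353.6 × 1.3548 = 11317 m.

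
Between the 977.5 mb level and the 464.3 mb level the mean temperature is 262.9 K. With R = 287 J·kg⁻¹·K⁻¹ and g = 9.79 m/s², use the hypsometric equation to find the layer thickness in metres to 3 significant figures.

Hypsometric equation: Δz = (R T̄/g) ln(P₁/P₂).
R T̄/g = 287 × 262.9 / 9.79 = 7707.1 m.
ln(977.5/464.3) = ln(2.1053) = 0.74446.
Δz = 7707.1 × 0.74446 = 5737.6 m.

Δz ≈ 5740 m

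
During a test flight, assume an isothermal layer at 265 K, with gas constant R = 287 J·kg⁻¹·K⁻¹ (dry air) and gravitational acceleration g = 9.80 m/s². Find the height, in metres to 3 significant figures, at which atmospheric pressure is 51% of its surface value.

z ≈ 5230 m

Scale height: H = RT/g = 287 × 265 / 9.80 = 7760.7 m.
Set P/P₀ = exp(−z/H) = 0.51, so z = −H ln(0.51).
−ln(0.51) = 0.67334; z = 7760.7 × 0.67334 = 5225.6 m.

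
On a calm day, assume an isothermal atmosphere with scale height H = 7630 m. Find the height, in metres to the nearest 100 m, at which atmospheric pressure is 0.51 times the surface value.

z ≈ 5100 m

Set P/P₀ = exp(−z/H) = 0.51, so z = −H ln(0.51).
−ln(0.51) = 0.67334; z = 7630.0 × 0.67334 = 5137.6 m.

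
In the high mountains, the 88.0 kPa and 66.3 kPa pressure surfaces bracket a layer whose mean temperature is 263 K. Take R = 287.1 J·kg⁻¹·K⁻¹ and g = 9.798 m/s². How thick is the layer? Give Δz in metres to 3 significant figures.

Δz ≈ 2180 m

Hypsometric equation: Δz = (R T̄/g) ln(P₁/P₂).
R T̄/g = 287.1 × 263 / 9.798 = 7706.4 m.
ln(88.0/66.3) = ln(1.3273) = 0.28315.
Δz = 7706.4 × 0.28315 = 2182.1 m.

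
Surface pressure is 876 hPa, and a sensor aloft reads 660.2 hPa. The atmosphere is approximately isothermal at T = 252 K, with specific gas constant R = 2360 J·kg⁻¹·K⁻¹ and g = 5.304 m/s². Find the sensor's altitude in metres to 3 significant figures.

Scale height: H = RT/g = 2360 × 252 / 5.304 = 112130 m.
Invert the barometric formula: z = H ln(P₀/P).
P₀/P = 876/660.2 = 1.3269; ln(1.3269) = 0.28285.
z = 112130 × 0.28285 = 31716 m.

z ≈ 31700 m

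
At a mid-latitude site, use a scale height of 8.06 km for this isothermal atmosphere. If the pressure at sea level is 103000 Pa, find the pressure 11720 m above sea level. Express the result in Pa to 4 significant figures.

P ≈ 24060 Pa

Barometric formula: P = P₀ exp(−z/H).
z/H = 11720/8060.0 = 1.4541; exp(−1.4541) = 0.23361.
P = 103000 × 0.23361 = 24062 Pa.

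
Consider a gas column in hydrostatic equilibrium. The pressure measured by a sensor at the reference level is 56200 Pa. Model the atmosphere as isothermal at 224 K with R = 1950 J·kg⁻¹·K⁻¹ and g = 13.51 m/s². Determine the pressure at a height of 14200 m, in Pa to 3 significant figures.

Scale height: H = RT/g = 1950 × 224 / 13.51 = 32332 m.
Barometric formula: P = P₀ exp(−z/H).
z/H = 14200/32332 = 0.43919; exp(−0.43919) = 0.64456.
P = 56200 × 0.64456 = 36224 Pa.

P ≈ 36200 Pa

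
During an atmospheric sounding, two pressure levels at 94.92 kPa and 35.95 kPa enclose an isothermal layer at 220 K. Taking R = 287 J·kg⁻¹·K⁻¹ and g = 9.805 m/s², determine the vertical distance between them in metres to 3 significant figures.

Hypsometric equation: Δz = (R T̄/g) ln(P₁/P₂).
R T̄/g = 287 × 220 / 9.805 = 6439.6 m.
ln(94.92/35.95) = ln(2.6403) = 0.97089.
Δz = 6439.6 × 0.97089 = 6252.1 m.

Δz ≈ 6250 m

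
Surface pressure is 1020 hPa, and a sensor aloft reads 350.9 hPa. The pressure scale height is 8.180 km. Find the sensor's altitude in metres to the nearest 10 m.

z ≈ 8730 m

Invert the barometric formula: z = H ln(P₀/P).
P₀/P = 1020/350.9 = 2.9068; ln(2.9068) = 1.0671.
z = 8180.0 × 1.0671 = 8728.9 m.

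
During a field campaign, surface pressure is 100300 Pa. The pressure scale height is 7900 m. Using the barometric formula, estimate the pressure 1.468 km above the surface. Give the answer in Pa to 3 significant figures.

Barometric formula: P = P₀ exp(−z/H).
z/H = 1468.0/7900.0 = 0.18582; exp(−0.18582) = 0.83042.
P = 100300 × 0.83042 = 83291 Pa.

P ≈ 83300 Pa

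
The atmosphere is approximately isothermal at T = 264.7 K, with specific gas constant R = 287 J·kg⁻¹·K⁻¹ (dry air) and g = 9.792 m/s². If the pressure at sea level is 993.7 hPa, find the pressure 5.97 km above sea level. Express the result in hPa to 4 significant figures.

P ≈ 460.3 hPa

Scale height: H = RT/g = 287 × 264.7 / 9.792 = 7758.3 m.
Barometric formula: P = P₀ exp(−z/H).
z/H = 5970.0/7758.3 = 0.76950; exp(−0.76950) = 0.46324.
P = 993.7 × 0.46324 = 460.32 hPa.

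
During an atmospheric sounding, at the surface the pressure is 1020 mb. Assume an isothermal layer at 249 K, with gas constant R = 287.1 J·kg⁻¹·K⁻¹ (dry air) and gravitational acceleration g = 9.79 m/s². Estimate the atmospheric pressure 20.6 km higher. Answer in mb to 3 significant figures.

Scale height: H = RT/g = 287.1 × 249 / 9.79 = 7302.1 m.
Barometric formula: P = P₀ exp(−z/H).
z/H = 20600/7302.1 = 2.8211; exp(−2.8211) = 0.059540.
P = 1020 × 0.059540 = 60.731 mb.

P ≈ 60.7 mb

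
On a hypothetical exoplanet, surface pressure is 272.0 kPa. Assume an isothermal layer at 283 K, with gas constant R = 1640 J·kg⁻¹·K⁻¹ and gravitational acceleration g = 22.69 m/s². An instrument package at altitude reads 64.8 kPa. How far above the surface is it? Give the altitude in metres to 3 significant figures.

z ≈ 29300 m

Scale height: H = RT/g = 1640 × 283 / 22.69 = 20455 m.
Invert the barometric formula: z = H ln(P₀/P).
P₀/P = 272.0/64.8 = 4.1975; ln(4.1975) = 1.4345.
z = 20455 × 1.4345 = 29343 m.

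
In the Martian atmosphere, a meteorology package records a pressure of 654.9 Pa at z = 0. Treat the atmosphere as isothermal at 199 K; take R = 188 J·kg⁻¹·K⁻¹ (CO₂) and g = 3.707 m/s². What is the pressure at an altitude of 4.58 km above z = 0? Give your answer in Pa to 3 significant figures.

P ≈ 416 Pa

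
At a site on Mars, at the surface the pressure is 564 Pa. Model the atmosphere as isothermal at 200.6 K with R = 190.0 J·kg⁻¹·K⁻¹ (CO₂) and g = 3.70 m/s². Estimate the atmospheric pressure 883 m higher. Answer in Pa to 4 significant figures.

Scale height: H = RT/g = 190.0 × 200.6 / 3.70 = 10301 m.
Barometric formula: P = P₀ exp(−z/H).
z/H = 883.00/10301 = 0.085720; exp(−0.085720) = 0.91785.
P = 564 × 0.91785 = 517.67 Pa.

P ≈ 517.7 Pa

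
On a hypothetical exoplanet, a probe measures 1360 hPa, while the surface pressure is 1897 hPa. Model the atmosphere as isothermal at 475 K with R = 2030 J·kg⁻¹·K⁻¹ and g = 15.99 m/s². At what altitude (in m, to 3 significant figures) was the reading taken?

z ≈ 20100 m

Scale height: H = RT/g = 2030 × 475 / 15.99 = 60303 m.
Invert the barometric formula: z = H ln(P₀/P).
P₀/P = 1897/1360 = 1.3949; ln(1.3949) = 0.33282.
z = 60303 × 0.33282 = 20070 m.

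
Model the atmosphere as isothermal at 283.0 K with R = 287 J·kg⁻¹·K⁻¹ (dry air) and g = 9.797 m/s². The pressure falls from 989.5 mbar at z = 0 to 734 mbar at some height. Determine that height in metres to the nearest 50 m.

z ≈ 2500 m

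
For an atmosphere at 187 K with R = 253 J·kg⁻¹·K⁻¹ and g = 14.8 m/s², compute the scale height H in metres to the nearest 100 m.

The scale height of an isothermal atmosphere is H = RT/g.
H = 253 × 187 / 14.8 = 47311/14.8 = 3196.7 m.

H ≈ 3200 m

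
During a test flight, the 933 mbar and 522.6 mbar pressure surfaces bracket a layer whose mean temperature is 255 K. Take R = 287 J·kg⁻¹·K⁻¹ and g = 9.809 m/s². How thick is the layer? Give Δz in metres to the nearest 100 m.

Δz ≈ 4300 m

Hypsometric equation: Δz = (R T̄/g) ln(P₁/P₂).
R T̄/g = 287 × 255 / 9.809 = 7461.0 m.
ln(933/522.6) = ln(1.7853) = 0.57959.
Δz = 7461.0 × 0.57959 = 4324.3 m.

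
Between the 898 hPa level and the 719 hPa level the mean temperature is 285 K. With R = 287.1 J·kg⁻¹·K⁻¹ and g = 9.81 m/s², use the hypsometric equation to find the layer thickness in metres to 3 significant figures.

Hypsometric equation: Δz = (R T̄/g) ln(P₁/P₂).
R T̄/g = 287.1 × 285 / 9.81 = 8340.8 m.
ln(898/719) = ln(1.2490) = 0.22234.
Δz = 8340.8 × 0.22234 = 1854.5 m.

Δz ≈ 1850 m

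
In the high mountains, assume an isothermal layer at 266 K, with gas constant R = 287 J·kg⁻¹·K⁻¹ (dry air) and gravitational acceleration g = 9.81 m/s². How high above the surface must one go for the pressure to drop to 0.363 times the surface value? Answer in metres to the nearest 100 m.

z ≈ 7900 m

Scale height: H = RT/g = 287 × 266 / 9.81 = 7782.1 m.
Set P/P₀ = exp(−z/H) = 0.363, so z = −H ln(0.363).
−ln(0.363) = 1.0134; z = 7782.1 × 1.0134 = 7886.4 m.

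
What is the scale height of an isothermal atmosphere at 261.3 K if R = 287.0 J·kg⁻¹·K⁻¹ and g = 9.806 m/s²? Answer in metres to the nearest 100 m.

H ≈ 7600 m

The scale height of an isothermal atmosphere is H = RT/g.
H = 287.0 × 261.3 / 9.806 = 74993/9.806 = 7647.7 m.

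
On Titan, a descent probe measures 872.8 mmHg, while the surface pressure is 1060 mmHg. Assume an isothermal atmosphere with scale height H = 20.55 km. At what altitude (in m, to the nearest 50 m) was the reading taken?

Invert the barometric formula: z = H ln(P₀/P).
P₀/P = 1060/872.8 = 1.2145; ln(1.2145) = 0.19433.
z = 20550 × 0.19433 = 3993.5 m.

z ≈ 4000 m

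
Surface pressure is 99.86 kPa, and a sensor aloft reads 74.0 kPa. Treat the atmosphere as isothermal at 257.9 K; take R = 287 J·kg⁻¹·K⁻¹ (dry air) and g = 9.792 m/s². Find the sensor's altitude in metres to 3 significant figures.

z ≈ 2270 m

Scale height: H = RT/g = 287 × 257.9 / 9.792 = 7559.0 m.
Invert the barometric formula: z = H ln(P₀/P).
P₀/P = 99.86/74.0 = 1.3495; ln(1.3495) = 0.29973.
z = 7559.0 × 0.29973 = 2265.7 m.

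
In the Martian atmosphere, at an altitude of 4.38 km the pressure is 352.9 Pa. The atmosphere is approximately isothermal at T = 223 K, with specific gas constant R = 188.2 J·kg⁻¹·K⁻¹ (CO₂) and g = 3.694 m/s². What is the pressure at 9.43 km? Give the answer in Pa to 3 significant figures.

P ≈ 226 Pa

Scale height: H = RT/g = 188.2 × 223 / 3.694 = 11361 m.
Between two levels, P₂ = P₁ exp(−Δz/H) with Δz = z₂ − z₁.
Δz = 9430.0 − 4380.0 = 5050.0 m; Δz/H = 5050.0/11361 = 0.44450.
P₂ = 352.9 × exp(−0.44450) = 352.9 × 0.64114 = 226.26 Pa.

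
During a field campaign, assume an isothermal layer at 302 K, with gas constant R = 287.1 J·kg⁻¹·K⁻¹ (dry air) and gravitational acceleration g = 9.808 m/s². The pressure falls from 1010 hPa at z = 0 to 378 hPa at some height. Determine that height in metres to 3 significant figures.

Scale height: H = RT/g = 287.1 × 302 / 9.808 = 8840.2 m.
Invert the barometric formula: z = H ln(P₀/P).
P₀/P = 1010/378 = 2.6720; ln(2.6720) = 0.98283.
z = 8840.2 × 0.98283 = 8688.4 m.

z ≈ 8690 m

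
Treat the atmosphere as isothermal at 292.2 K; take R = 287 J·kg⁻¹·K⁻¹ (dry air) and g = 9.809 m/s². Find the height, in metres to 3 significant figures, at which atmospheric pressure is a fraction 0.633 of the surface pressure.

Scale height: H = RT/g = 287 × 292.2 / 9.809 = 8549.4 m.
Set P/P₀ = exp(−z/H) = 0.633, so z = −H ln(0.633).
−ln(0.633) = 0.45728; z = 8549.4 × 0.45728 = 3909.5 m.

z ≈ 3910 m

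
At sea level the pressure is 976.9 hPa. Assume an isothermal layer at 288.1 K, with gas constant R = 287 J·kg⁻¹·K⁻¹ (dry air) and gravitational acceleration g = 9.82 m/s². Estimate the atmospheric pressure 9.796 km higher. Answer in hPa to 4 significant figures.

Scale height: H = RT/g = 287 × 288.1 / 9.82 = 8420.0 m.
Barometric formula: P = P₀ exp(−z/H).
z/H = 9796.0/8420.0 = 1.1634; exp(−1.1634) = 0.31242.
P = 976.9 × 0.31242 = 305.20 hPa.

P ≈ 305.2 hPa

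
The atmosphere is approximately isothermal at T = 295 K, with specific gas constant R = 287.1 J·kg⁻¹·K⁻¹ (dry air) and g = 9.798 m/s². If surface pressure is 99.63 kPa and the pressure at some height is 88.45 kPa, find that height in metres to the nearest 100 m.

Scale height: H = RT/g = 287.1 × 295 / 9.798 = 8644.1 m.
Invert the barometric formula: z = H ln(P₀/P).
P₀/P = 99.63/88.45 = 1.1264; ln(1.1264) = 0.11903.
z = 8644.1 × 0.11903 = 1028.9 m.

z ≈ 1000 m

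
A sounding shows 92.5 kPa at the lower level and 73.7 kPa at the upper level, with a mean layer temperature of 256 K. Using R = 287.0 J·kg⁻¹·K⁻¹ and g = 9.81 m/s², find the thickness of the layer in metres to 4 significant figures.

Hypsometric equation: Δz = (R T̄/g) ln(P₁/P₂).
R T̄/g = 287.0 × 256 / 9.81 = 7489.5 m.
ln(92.5/73.7) = ln(1.2551) = 0.22722.
Δz = 7489.5 × 0.22722 = 1701.8 m.

Δz ≈ 1702 m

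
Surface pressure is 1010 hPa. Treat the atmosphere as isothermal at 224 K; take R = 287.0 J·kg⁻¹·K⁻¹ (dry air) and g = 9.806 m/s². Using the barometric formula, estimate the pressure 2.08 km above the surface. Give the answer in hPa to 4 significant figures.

P ≈ 735.4 hPa

Scale height: H = RT/g = 287.0 × 224 / 9.806 = 6556.0 m.
Barometric formula: P = P₀ exp(−z/H).
z/H = 2080.0/6556.0 = 0.31727; exp(−0.31727) = 0.72813.
P = 1010 × 0.72813 = 735.41 hPa.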